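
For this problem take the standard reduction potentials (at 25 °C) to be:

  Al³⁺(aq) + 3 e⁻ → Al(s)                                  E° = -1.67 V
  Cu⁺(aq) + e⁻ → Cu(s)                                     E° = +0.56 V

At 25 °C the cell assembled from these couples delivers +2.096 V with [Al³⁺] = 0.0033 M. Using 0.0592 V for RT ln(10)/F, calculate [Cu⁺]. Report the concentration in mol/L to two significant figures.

Cu⁺/Cu is the cathode, Al³⁺/Al the anode: E°cell = +2.23 V, n = 3.
Overall reaction: 3 Cu⁺(aq) + Al(s) → 3 Cu(s) + Al³⁺(aq); Q = [Al³⁺]^1/[Cu⁺]^3.
From E = E° − (0.0592/n) log Q: log Q = (E° − E)·n/0.0592 = (+2.23 − (+2.096))·3/0.0592 = 6.7905.
So 3·log[Cu⁺] = 1·log(0.0033) − log Q = -2.4815 − (6.7905) = -9.2720; log[Cu⁺] = -9.2720 / 3 = -3.0907; [Cu⁺] = 10^(-3.0907) ≈ 0.00081 M.

0.00081 M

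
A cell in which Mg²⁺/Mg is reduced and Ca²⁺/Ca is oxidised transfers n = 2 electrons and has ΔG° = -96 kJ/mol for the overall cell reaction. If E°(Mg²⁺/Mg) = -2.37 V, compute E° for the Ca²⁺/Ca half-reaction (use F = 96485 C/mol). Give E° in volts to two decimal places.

-2.87 V

E°cell = −ΔG°/(nF) = −(-96×10³)/((2)(96485)) = +0.497 V.
Since Mg²⁺/Mg is the cathode and Ca²⁺/Ca the anode, E°cell = E°(Mg²⁺/Mg) − E°(Ca²⁺/Ca).
So E°(Ca²⁺/Ca) = E°(Mg²⁺/Mg) − E°cell = (-2.37) − (+0.497) = -2.87 V.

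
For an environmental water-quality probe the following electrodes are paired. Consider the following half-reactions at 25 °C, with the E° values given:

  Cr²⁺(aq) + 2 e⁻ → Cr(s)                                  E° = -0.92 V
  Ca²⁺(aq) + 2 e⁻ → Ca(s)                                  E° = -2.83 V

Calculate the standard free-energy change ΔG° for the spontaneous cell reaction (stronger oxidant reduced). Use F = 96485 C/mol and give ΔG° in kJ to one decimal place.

Cr²⁺/Cr (E° = -0.92 V) is the cathode; Ca²⁺/Ca (E° = -2.83 V) is the anode, so E°cell = +1.91 V.
Balancing electrons gives n = 2 (lcm of 2 and 2).
ΔG° = −nFE° = −(2)(96485)(+1.91) = -368,573 J = -368.6 kJ.

-368.6 kJ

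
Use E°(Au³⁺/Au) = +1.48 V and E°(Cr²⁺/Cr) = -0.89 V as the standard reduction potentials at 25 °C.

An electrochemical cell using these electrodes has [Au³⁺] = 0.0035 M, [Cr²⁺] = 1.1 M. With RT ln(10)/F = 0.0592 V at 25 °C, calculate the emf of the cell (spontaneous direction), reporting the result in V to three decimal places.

Au³⁺/Au is the cathode (higher E°), Cr²⁺/Cr the anode: E°cell = +1.48 − (-0.89) = +2.37 V, n = 6.
Overall: 2 Au³⁺(aq) + 3 Cr(s) → 2 Au(s) + 3 Cr²⁺(aq)
Q = [Cr²⁺]^3 / ([Au³⁺]^2); log Q = 5.036.
E = E° − (0.0592/n) log Q = +2.37 − (0.0592/6)(5.036) = +2.320 V.

+2.320 V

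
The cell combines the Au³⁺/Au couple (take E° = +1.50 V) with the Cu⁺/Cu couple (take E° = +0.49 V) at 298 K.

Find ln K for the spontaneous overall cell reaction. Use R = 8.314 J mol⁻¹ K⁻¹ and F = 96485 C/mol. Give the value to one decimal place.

Cathode: Au³⁺/Au; anode: Cu⁺/Cu. E°cell = (+1.50) − (+0.49) = +1.01 V, with n = 3.
ΔG° = −nFE° = −RT ln K, so ln K = nFE°/(RT) = (3)(96485)(+1.01) / ((8.314)(298)) = 117.998.

118.0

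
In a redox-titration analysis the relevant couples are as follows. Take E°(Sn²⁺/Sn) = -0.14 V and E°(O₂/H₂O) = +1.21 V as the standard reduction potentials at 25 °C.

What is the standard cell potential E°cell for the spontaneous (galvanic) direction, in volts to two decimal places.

+1.35 V

The O₂/H₂O couple has the higher reduction potential, so it is the cathode; Sn²⁺/Sn is oxidised at the anode.
E°cell = E°(cathode) − E°(anode) = (+1.21) − (-0.14) = +1.35 V.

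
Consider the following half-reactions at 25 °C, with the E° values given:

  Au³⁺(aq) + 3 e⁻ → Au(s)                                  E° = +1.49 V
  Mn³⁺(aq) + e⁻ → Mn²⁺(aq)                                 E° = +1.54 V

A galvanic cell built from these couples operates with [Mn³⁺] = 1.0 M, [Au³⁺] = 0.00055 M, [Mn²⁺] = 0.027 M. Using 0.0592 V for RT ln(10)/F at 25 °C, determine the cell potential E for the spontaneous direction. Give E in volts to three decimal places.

+0.207 V

Mn³⁺/Mn²⁺ is the cathode (higher E°), Au³⁺/Au the anode: E°cell = +1.54 − (+1.49) = +0.05 V, n = 3.
Overall: 3 Mn³⁺(aq) + Au(s) → 3 Mn²⁺(aq) + Au³⁺(aq)
Q = [Mn²⁺]^3·[Au³⁺] / ([Mn³⁺]^3); log Q = -7.966.
E = E° − (0.0592/n) log Q = +0.05 − (0.0592/3)(-7.966) = +0.207 V.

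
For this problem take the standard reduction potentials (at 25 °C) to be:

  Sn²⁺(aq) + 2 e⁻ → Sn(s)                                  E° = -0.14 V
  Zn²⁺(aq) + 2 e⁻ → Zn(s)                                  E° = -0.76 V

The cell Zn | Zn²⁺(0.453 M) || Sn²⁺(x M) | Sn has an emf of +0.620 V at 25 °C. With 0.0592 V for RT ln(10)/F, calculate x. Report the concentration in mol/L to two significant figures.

Sn²⁺/Sn is the cathode, Zn²⁺/Zn the anode: E°cell = +0.62 V, n = 2.
Overall reaction: Sn²⁺(aq) + Zn(s) → Sn(s) + Zn²⁺(aq); Q = [Zn²⁺]^1/[Sn²⁺]^1.
From E = E° − (0.0592/n) log Q: log Q = (E° − E)·n/0.0592 = (+0.62 − (+0.620))·2/0.0592 = 0.0000.
So 1·log[Sn²⁺] = 1·log(0.453) − log Q = -0.3439 − (0.0000) = -0.3439; [Sn²⁺] = 10^(-0.3439) ≈ 0.45 M.

0.45 M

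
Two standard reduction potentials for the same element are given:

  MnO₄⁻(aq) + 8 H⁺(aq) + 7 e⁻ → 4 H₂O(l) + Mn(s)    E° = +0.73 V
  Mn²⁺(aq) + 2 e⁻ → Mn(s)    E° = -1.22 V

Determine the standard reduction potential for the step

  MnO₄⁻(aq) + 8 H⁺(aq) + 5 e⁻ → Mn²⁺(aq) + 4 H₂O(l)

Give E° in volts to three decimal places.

+1.510 V

Sequential free energies add, so n₃E°₃ = n₁E°₁ + n₂E°₂.
With n₃ = 7, and the known step contributing 2×(-1.22) V, the unknown satisfies 5·E° = 7×(+0.73) − 2×(-1.22) = +7.550.
E° = +7.550 / 5 = +1.510 V.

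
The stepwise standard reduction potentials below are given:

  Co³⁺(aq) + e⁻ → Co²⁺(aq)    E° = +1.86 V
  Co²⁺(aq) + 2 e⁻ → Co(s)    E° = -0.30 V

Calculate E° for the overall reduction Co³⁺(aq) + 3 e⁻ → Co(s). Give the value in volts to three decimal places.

Standard free energies of sequential steps add: ΔG°₃ = ΔG°₁ + ΔG°₂, so n₃E°₃ = n₁E°₁ + n₂E°₂.
E°₃ = (1×+1.86 + 2×-0.30) / 3 = (+1.260) / 3 = +0.420 V.

+0.420 V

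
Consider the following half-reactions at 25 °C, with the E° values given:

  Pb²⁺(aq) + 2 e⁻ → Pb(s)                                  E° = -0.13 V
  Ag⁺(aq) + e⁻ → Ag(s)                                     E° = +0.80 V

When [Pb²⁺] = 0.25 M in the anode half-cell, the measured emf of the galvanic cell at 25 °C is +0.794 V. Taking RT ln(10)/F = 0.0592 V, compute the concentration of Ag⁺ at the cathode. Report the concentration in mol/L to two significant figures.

0.0025 M

Ag⁺/Ag is the cathode, Pb²⁺/Pb the anode: E°cell = +0.93 V, n = 2.
Overall reaction: 2 Ag⁺(aq) + Pb(s) → 2 Ag(s) + Pb²⁺(aq); Q = [Pb²⁺]^1/[Ag⁺]^2.
From E = E° − (0.0592/n) log Q: log Q = (E° − E)·n/0.0592 = (+0.93 − (+0.794))·2/0.0592 = 4.5946.
So 2·log[Ag⁺] = 1·log(0.25) − log Q = -0.6021 − (4.5946) = -5.1967; log[Ag⁺] = -5.1967 / 2 = -2.5983; [Ag⁺] = 10^(-2.5983) ≈ 0.0025 M.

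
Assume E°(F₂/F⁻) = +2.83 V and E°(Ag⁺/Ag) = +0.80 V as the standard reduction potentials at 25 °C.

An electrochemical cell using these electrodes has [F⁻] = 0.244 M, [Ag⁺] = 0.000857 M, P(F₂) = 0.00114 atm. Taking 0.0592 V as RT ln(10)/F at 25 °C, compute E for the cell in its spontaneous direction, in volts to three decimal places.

F₂/F⁻ is the cathode (higher E°), Ag⁺/Ag the anode: E°cell = +2.83 − (+0.80) = +2.03 V, n = 2.
Overall: F₂(g) + 2 Ag(s) → 2 F⁻(aq) + 2 Ag⁺(aq)
Q = [F⁻]^2·[Ag⁺]^2 / (P(F₂)); log Q = -4.416.
E = E° − (0.0592/n) log Q = +2.03 − (0.0592/2)(-4.416) = +2.161 V.

+2.161 V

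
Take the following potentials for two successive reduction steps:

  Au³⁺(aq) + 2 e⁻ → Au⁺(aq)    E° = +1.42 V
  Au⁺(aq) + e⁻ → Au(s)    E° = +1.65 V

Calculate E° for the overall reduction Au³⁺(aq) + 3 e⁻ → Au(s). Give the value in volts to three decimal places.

+1.497 V

Standard free energies of sequential steps add: ΔG°₃ = ΔG°₁ + ΔG°₂, so n₃E°₃ = n₁E°₁ + n₂E°₂.
E°₃ = (2×+1.42 + 1×+1.65) / 3 = (+4.490) / 3 = +1.497 V.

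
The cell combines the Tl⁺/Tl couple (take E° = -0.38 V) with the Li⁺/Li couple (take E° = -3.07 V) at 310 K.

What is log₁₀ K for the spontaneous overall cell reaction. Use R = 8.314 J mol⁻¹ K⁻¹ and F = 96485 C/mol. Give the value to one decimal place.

43.7

Cathode: Tl⁺/Tl; anode: Li⁺/Li. E°cell = (-0.38) − (-3.07) = +2.69 V, with n = 1.
ΔG° = −nFE° = −RT ln K, so ln K = nFE°/(RT) = (1)(96485)(+2.69) / ((8.314)(310)) = 100.703.
log₁₀ K = 100.703 / ln 10 = 43.7.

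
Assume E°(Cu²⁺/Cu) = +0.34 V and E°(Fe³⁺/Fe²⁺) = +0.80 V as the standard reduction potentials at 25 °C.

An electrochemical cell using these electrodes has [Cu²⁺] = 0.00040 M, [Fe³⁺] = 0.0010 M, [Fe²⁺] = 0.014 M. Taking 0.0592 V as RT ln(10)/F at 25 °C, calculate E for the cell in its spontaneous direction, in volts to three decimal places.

+0.493 V

Fe³⁺/Fe²⁺ is the cathode (higher E°), Cu²⁺/Cu the anode: E°cell = +0.80 − (+0.34) = +0.46 V, n = 2.
Overall: 2 Fe³⁺(aq) + Cu(s) → 2 Fe²⁺(aq) + Cu²⁺(aq)
Q = [Fe²⁺]^2·[Cu²⁺] / ([Fe³⁺]^2); log Q = -1.106.
E = E° − (0.0592/n) log Q = +0.46 − (0.0592/2)(-1.106) = +0.493 V.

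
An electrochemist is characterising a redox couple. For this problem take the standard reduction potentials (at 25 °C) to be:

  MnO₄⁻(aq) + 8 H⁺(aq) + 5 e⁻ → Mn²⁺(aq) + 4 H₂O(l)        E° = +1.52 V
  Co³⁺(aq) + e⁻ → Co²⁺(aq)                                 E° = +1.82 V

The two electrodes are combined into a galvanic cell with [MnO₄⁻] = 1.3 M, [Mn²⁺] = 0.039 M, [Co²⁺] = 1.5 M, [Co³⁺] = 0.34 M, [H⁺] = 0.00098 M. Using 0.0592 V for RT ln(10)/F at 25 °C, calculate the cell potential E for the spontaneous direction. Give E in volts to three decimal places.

Co³⁺/Co²⁺ is the cathode (higher E°), MnO₄⁻/Mn²⁺ the anode: E°cell = +1.82 − (+1.52) = +0.30 V, n = 5.
Overall: 5 Co³⁺(aq) + Mn²⁺(aq) + 4 H₂O(l) → 5 Co²⁺(aq) + MnO₄⁻(aq) + 8 H⁺(aq)
Q = [Co²⁺]^5·[MnO₄⁻]·[H⁺]^8 / ([Co³⁺]^5·[Mn²⁺]); log Q = -19.324.
E = E° − (0.0592/n) log Q = +0.30 − (0.0592/5)(-19.324) = +0.529 V.

+0.529 V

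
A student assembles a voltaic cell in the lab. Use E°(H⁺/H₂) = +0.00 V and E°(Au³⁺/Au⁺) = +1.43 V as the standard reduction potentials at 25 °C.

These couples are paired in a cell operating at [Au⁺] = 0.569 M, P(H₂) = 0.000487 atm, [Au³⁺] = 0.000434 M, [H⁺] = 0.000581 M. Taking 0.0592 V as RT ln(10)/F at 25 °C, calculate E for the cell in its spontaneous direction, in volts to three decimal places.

Au³⁺/Au⁺ is the cathode (higher E°), H⁺/H₂ the anode: E°cell = +1.43 − (+0.00) = +1.43 V, n = 2.
Overall: Au³⁺(aq) + H₂(g) → Au⁺(aq) + 2 H⁺(aq)
Q = [Au⁺]·[H⁺]^2 / ([Au³⁺]·P(H₂)); log Q = -0.042.
E = E° − (0.0592/n) log Q = +1.43 − (0.0592/2)(-0.042) = +1.431 V.

+1.431 V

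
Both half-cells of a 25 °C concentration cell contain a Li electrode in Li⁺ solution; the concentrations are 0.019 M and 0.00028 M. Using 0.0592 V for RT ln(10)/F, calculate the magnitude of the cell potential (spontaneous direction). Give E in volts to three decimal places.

For a concentration cell E°cell = 0. The 0.019 M side is the cathode (reduction is favoured where [Li⁺] is higher).
With n = 1, E = −(0.0592/1) log([Li⁺]ₐₙ/[Li⁺]꜀ₐₜ) = −(0.0592/1) log(0.00028/0.019) = −(0.0592/1)(-1.832) = +0.108 V.

+0.108 V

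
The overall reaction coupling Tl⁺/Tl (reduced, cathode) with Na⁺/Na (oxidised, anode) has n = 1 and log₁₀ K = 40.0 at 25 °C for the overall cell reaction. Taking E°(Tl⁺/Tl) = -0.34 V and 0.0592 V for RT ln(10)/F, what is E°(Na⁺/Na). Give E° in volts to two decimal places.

E°cell = (0.0592/n)·log K = (0.0592/1)(40.0) = +2.368 V.
Since Tl⁺/Tl is the cathode and Na⁺/Na the anode, E°cell = E°(Tl⁺/Tl) − E°(Na⁺/Na).
So E°(Na⁺/Na) = E°(Tl⁺/Tl) − E°cell = (-0.34) − (+2.368) = -2.71 V.

-2.71 V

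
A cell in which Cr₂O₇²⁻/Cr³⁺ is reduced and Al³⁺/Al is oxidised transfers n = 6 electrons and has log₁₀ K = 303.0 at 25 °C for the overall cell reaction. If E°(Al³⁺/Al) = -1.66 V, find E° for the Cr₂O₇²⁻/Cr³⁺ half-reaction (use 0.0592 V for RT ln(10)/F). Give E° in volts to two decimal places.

E°cell = (0.0592/n)·log K = (0.0592/6)(303.0) = +2.990 V.
Since Cr₂O₇²⁻/Cr³⁺ is the cathode and Al³⁺/Al the anode, E°cell = E°(Cr₂O₇²⁻/Cr³⁺) − E°(Al³⁺/Al).
So E°(Cr₂O₇²⁻/Cr³⁺) = E°cell + E°(Al³⁺/Al) = +2.990 + (-1.66) = +1.33 V.

+1.33 V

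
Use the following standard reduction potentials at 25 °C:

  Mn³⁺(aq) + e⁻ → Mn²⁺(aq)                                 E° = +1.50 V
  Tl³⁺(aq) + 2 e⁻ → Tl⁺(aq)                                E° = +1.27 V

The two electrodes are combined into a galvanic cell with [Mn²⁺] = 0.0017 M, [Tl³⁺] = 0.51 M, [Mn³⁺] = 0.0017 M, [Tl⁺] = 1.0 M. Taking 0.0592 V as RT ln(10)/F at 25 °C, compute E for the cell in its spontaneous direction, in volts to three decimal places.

+0.239 V

Mn³⁺/Mn²⁺ is the cathode (higher E°), Tl³⁺/Tl⁺ the anode: E°cell = +1.50 − (+1.27) = +0.23 V, n = 2.
Overall: 2 Mn³⁺(aq) + Tl⁺(aq) → 2 Mn²⁺(aq) + Tl³⁺(aq)
Q = [Mn²⁺]^2·[Tl³⁺] / ([Mn³⁺]^2·[Tl⁺]); log Q = -0.292.
E = E° − (0.0592/n) log Q = +0.23 − (0.0592/2)(-0.292) = +0.239 V.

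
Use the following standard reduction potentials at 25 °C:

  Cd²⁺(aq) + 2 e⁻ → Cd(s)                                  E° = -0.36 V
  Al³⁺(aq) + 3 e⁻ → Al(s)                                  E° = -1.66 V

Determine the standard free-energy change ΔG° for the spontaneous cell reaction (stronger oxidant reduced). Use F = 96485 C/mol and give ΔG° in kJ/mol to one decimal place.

Cd²⁺/Cd (E° = -0.36 V) is the cathode; Al³⁺/Al (E° = -1.66 V) is the anode, so E°cell = +1.30 V.
Balancing electrons gives n = 6 (lcm of 2 and 3).
ΔG° = −nFE° = −(6)(96485)(+1.30) = -752,583 J = -752.6 kJ/mol.

-752.6 kJ/mol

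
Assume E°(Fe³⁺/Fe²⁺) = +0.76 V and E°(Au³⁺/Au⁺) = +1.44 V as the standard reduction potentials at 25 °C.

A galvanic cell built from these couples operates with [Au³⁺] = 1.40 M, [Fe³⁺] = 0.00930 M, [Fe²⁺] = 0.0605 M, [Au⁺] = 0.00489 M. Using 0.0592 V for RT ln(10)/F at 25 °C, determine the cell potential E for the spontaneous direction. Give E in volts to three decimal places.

Au³⁺/Au⁺ is the cathode (higher E°), Fe³⁺/Fe²⁺ the anode: E°cell = +1.44 − (+0.76) = +0.68 V, n = 2.
Overall: Au³⁺(aq) + 2 Fe²⁺(aq) → Au⁺(aq) + 2 Fe³⁺(aq)
Q = [Au⁺]·[Fe³⁺]^2 / ([Au³⁺]·[Fe²⁺]^2); log Q = -4.083.
E = E° − (0.0592/n) log Q = +0.68 − (0.0592/2)(-4.083) = +0.801 V.

+0.801 V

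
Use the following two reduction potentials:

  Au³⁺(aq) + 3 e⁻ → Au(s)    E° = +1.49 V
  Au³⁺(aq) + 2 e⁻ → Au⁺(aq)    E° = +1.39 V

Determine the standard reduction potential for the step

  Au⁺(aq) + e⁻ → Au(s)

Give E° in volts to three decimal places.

Sequential free energies add, so n₃E°₃ = n₁E°₁ + n₂E°₂.
With n₃ = 3, and the known step contributing 2×(+1.39) V, the unknown satisfies 1·E° = 3×(+1.49) − 2×(+1.39) = +1.690.
E° = +1.690 / 1 = +1.690 V.

+1.690 V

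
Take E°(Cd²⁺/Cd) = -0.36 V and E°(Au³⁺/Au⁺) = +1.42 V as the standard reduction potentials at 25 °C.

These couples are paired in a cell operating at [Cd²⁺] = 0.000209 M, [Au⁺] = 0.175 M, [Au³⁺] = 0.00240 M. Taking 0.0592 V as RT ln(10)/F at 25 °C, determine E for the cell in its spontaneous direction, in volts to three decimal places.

+1.834 V

Au³⁺/Au⁺ is the cathode (higher E°), Cd²⁺/Cd the anode: E°cell = +1.42 − (-0.36) = +1.78 V, n = 2.
Overall: Au³⁺(aq) + Cd(s) → Au⁺(aq) + Cd²⁺(aq)
Q = [Au⁺]·[Cd²⁺] / ([Au³⁺]); log Q = -1.817.
E = E° − (0.0592/n) log Q = +1.78 − (0.0592/2)(-1.817) = +1.834 V.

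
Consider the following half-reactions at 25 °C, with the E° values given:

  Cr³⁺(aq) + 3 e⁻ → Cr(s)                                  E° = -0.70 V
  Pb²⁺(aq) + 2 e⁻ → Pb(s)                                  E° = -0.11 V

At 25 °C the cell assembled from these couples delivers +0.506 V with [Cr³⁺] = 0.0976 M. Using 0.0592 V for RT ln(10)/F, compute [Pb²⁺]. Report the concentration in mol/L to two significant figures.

Pb²⁺/Pb is the cathode, Cr³⁺/Cr the anode: E°cell = +0.59 V, n = 6.
Overall reaction: 3 Pb²⁺(aq) + 2 Cr(s) → 3 Pb(s) + 2 Cr³⁺(aq); Q = [Cr³⁺]^2/[Pb²⁺]^3.
From E = E° − (0.0592/n) log Q: log Q = (E° − E)·n/0.0592 = (+0.59 − (+0.506))·6/0.0592 = 8.5135.
So 3·log[Pb²⁺] = 2·log(0.0976) − log Q = -2.0211 − (8.5135) = -10.5346; log[Pb²⁺] = -10.5346 / 3 = -3.5115; [Pb²⁺] = 10^(-3.5115) ≈ 0.00031 M.

0.00031 M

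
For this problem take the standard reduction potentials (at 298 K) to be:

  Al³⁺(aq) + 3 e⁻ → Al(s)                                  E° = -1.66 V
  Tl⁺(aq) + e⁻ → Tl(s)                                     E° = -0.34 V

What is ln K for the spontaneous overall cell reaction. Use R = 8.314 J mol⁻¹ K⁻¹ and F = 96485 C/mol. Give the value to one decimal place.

154.2

Cathode: Tl⁺/Tl; anode: Al³⁺/Al. E°cell = (-0.34) − (-1.66) = +1.32 V, with n = 3.
ΔG° = −nFE° = −RT ln K, so ln K = nFE°/(RT) = (3)(96485)(+1.32) / ((8.314)(298)) = 154.216.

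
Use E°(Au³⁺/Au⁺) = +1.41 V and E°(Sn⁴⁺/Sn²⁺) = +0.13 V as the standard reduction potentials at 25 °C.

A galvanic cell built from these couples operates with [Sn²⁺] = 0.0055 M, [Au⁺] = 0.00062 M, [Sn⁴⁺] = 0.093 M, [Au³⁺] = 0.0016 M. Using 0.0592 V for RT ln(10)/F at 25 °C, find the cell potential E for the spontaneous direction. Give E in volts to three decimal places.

Au³⁺/Au⁺ is the cathode (higher E°), Sn⁴⁺/Sn²⁺ the anode: E°cell = +1.41 − (+0.13) = +1.28 V, n = 2.
Overall: Au³⁺(aq) + Sn²⁺(aq) → Au⁺(aq) + Sn⁴⁺(aq)
Q = [Au⁺]·[Sn⁴⁺] / ([Au³⁺]·[Sn²⁺]); log Q = 0.816.
E = E° − (0.0592/n) log Q = +1.28 − (0.0592/2)(0.816) = +1.256 V.

+1.256 V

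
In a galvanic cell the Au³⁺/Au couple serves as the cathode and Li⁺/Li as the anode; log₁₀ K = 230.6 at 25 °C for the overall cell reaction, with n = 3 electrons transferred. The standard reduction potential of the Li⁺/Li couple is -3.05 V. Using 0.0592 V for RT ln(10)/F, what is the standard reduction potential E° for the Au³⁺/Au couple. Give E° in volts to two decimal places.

+1.50 V

E°cell = (0.0592/n)·log K = (0.0592/3)(230.6) = +4.551 V.
Since Au³⁺/Au is the cathode and Li⁺/Li the anode, E°cell = E°(Au³⁺/Au) − E°(Li⁺/Li).
So E°(Au³⁺/Au) = E°cell + E°(Li⁺/Li) = +4.551 + (-3.05) = +1.50 V.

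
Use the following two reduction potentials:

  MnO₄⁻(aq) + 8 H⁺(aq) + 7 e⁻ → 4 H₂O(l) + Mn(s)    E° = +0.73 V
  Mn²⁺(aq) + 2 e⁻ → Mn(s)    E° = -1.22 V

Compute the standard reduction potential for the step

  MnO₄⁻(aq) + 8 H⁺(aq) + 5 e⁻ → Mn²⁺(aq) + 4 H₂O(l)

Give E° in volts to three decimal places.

Sequential free energies add, so n₃E°₃ = n₁E°₁ + n₂E°₂.
With n₃ = 7, and the known step contributing 2×(-1.22) V, the unknown satisfies 5·E° = 7×(+0.73) − 2×(-1.22) = +7.550.
E° = +7.550 / 5 = +1.510 V.

+1.510 V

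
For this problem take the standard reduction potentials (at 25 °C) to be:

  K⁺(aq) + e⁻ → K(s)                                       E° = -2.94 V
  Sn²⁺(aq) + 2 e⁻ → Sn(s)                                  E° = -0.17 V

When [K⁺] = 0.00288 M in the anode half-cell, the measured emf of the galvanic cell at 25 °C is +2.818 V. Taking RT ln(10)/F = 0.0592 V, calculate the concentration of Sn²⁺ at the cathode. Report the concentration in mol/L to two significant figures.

0.00035 M

Sn²⁺/Sn is the cathode, K⁺/K the anode: E°cell = +2.77 V, n = 2.
Overall reaction: Sn²⁺(aq) + 2 K(s) → Sn(s) + 2 K⁺(aq); Q = [K⁺]^2/[Sn²⁺]^1.
From E = E° − (0.0592/n) log Q: log Q = (E° − E)·n/0.0592 = (+2.77 − (+2.818))·2/0.0592 = -1.6216.
So 1·log[Sn²⁺] = 2·log(0.00288) − log Q = -5.0812 − (-1.6216) = -3.4596; [Sn²⁺] = 10^(-3.4596) ≈ 0.00035 M.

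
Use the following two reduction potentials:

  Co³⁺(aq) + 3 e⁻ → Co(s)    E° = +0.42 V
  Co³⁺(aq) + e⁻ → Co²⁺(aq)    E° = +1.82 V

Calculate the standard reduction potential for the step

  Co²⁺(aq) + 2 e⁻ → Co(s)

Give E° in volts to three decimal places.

-0.280 V

Sequential free energies add, so n₃E°₃ = n₁E°₁ + n₂E°₂.
With n₃ = 3, and the known step contributing 1×(+1.82) V, the unknown satisfies 2·E° = 3×(+0.42) − 1×(+1.82) = -0.560.
E° = -0.560 / 2 = -0.280 V.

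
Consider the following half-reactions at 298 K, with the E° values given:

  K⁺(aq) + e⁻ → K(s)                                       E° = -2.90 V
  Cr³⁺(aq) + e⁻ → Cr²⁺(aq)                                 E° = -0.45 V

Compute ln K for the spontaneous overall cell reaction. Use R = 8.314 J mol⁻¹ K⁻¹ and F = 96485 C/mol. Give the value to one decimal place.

Cathode: Cr³⁺/Cr²⁺; anode: K⁺/K. E°cell = (-0.45) − (-2.90) = +2.45 V, with n = 1.
ΔG° = −nFE° = −RT ln K, so ln K = nFE°/(RT) = (1)(96485)(+2.45) / ((8.314)(298)) = 95.411.

95.4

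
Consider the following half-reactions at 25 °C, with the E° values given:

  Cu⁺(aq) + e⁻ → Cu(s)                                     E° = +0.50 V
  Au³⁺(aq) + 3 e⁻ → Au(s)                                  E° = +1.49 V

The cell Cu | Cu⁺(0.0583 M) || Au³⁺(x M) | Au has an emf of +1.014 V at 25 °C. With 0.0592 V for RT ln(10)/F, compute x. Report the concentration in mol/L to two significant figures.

0.0033 M

Au³⁺/Au is the cathode, Cu⁺/Cu the anode: E°cell = +0.99 V, n = 3.
Overall reaction: Au³⁺(aq) + 3 Cu(s) → Au(s) + 3 Cu⁺(aq); Q = [Cu⁺]^3/[Au³⁺]^1.
From E = E° − (0.0592/n) log Q: log Q = (E° − E)·n/0.0592 = (+0.99 − (+1.014))·3/0.0592 = -1.2162.
So 1·log[Au³⁺] = 3·log(0.0583) − log Q = -3.7030 − (-1.2162) = -2.4868; [Au³⁺] = 10^(-2.4868) ≈ 0.0033 M.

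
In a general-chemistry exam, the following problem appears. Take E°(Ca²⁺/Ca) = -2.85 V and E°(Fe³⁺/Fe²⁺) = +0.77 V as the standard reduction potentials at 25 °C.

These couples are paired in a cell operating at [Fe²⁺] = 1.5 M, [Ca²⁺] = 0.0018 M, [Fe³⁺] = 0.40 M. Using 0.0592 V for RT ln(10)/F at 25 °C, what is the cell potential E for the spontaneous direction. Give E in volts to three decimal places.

Fe³⁺/Fe²⁺ is the cathode (higher E°), Ca²⁺/Ca the anode: E°cell = +0.77 − (-2.85) = +3.62 V, n = 2.
Overall: 2 Fe³⁺(aq) + Ca(s) → 2 Fe²⁺(aq) + Ca²⁺(aq)
Q = [Fe²⁺]^2·[Ca²⁺] / ([Fe³⁺]^2); log Q = -1.597.
E = E° − (0.0592/n) log Q = +3.62 − (0.0592/2)(-1.597) = +3.667 V.

+3.667 V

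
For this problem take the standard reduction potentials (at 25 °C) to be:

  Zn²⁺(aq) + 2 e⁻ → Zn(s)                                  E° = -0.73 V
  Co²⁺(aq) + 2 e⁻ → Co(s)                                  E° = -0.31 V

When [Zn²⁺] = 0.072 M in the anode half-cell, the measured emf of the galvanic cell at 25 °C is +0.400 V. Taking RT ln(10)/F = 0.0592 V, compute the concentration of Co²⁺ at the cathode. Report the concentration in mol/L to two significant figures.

0.015 M

Co²⁺/Co is the cathode, Zn²⁺/Zn the anode: E°cell = +0.42 V, n = 2.
Overall reaction: Co²⁺(aq) + Zn(s) → Co(s) + Zn²⁺(aq); Q = [Zn²⁺]^1/[Co²⁺]^1.
From E = E° − (0.0592/n) log Q: log Q = (E° − E)·n/0.0592 = (+0.42 − (+0.400))·2/0.0592 = 0.6757.
So 1·log[Co²⁺] = 1·log(0.072) − log Q = -1.1427 − (0.6757) = -1.8184; [Co²⁺] = 10^(-1.8184) ≈ 0.015 M.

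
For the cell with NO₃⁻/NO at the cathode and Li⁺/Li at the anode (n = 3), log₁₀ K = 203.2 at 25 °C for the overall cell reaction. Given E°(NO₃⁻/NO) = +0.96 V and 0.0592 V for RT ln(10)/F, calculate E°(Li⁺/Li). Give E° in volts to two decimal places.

-3.05 V

E°cell = (0.0592/n)·log K = (0.0592/3)(203.2) = +4.010 V.
Since NO₃⁻/NO is the cathode and Li⁺/Li the anode, E°cell = E°(NO₃⁻/NO) − E°(Li⁺/Li).
So E°(Li⁺/Li) = E°(NO₃⁻/NO) − E°cell = (+0.96) − (+4.010) = -3.05 V.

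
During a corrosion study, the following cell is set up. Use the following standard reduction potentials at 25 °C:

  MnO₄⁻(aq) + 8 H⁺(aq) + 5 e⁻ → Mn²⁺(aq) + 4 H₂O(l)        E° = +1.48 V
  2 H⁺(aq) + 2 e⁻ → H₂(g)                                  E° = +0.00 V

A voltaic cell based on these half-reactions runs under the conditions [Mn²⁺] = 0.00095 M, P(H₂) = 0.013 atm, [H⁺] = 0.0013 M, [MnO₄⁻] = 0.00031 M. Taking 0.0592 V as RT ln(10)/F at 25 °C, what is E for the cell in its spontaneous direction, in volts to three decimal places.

+1.316 V

MnO₄⁻/Mn²⁺ is the cathode (higher E°), H⁺/H₂ the anode: E°cell = +1.48 − (+0.00) = +1.48 V, n = 10.
Overall: 2 MnO₄⁻(aq) + 6 H⁺(aq) + 5 H₂(g) → 2 Mn²⁺(aq) + 8 H₂O(l)
Q = [Mn²⁺]^2 / ([MnO₄⁻]^2·[H⁺]^6·P(H₂)^5); log Q = 27.719.
E = E° − (0.0592/n) log Q = +1.48 − (0.0592/10)(27.719) = +1.316 V.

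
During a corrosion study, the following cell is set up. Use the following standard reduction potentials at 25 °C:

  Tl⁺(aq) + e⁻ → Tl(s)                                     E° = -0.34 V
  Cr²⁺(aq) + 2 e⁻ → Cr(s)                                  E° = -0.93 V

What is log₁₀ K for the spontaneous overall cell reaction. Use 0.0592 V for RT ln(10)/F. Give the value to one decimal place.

19.9

Cathode: Tl⁺/Tl; anode: Cr²⁺/Cr. E°cell = +0.59 V, n = 2.
log K = nE°cell / 0.0592 = (2)(+0.59) / 0.0592 = 19.9.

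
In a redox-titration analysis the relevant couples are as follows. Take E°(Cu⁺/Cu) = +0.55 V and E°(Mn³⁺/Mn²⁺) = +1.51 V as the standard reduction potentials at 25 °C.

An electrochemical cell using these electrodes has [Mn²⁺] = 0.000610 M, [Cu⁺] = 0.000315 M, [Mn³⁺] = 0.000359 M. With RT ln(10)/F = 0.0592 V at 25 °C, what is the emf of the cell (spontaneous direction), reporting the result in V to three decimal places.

+1.154 V

Mn³⁺/Mn²⁺ is the cathode (higher E°), Cu⁺/Cu the anode: E°cell = +1.51 − (+0.55) = +0.96 V, n = 1.
Overall: Mn³⁺(aq) + Cu(s) → Mn²⁺(aq) + Cu⁺(aq)
Q = [Mn²⁺]·[Cu⁺] / ([Mn³⁺]); log Q = -3.271.
E = E° − (0.0592/n) log Q = +0.96 − (0.0592/1)(-3.271) = +1.154 V.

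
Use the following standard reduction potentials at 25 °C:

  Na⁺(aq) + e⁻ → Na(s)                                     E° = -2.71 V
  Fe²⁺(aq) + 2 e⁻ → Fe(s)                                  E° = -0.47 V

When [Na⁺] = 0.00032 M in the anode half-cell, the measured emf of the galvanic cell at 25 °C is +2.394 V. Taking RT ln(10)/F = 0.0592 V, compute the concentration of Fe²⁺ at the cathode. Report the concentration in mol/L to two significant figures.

Fe²⁺/Fe is the cathode, Na⁺/Na the anode: E°cell = +2.24 V, n = 2.
Overall reaction: Fe²⁺(aq) + 2 Na(s) → Fe(s) + 2 Na⁺(aq); Q = [Na⁺]^2/[Fe²⁺]^1.
From E = E° − (0.0592/n) log Q: log Q = (E° − E)·n/0.0592 = (+2.24 − (+2.394))·2/0.0592 = -5.2027.
So 1·log[Fe²⁺] = 2·log(0.00032) − log Q = -6.9897 − (-5.2027) = -1.7870; [Fe²⁺] = 10^(-1.7870) ≈ 0.016 M.

0.016 M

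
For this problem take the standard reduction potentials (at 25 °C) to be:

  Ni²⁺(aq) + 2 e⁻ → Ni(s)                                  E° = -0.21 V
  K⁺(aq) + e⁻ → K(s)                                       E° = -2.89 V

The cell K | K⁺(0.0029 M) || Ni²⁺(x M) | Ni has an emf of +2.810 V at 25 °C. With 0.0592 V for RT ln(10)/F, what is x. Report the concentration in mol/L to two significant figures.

Ni²⁺/Ni is the cathode, K⁺/K the anode: E°cell = +2.68 V, n = 2.
Overall reaction: Ni²⁺(aq) + 2 K(s) → Ni(s) + 2 K⁺(aq); Q = [K⁺]^2/[Ni²⁺]^1.
From E = E° − (0.0592/n) log Q: log Q = (E° − E)·n/0.0592 = (+2.68 − (+2.810))·2/0.0592 = -4.3919.
So 1·log[Ni²⁺] = 2·log(0.0029) − log Q = -5.0752 − (-4.3919) = -0.6833; [Ni²⁺] = 10^(-0.6833) ≈ 0.21 M.

0.21 M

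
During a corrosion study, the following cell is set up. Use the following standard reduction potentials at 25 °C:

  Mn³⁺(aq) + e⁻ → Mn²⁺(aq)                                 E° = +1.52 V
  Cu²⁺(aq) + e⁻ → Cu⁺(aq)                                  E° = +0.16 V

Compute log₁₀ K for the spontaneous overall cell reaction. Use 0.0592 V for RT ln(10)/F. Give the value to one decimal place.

23.0

Cathode: Mn³⁺/Mn²⁺; anode: Cu²⁺/Cu⁺. E°cell = +1.36 V, n = 1.
log K = nE°cell / 0.0592 = (1)(+1.36) / 0.0592 = 23.0.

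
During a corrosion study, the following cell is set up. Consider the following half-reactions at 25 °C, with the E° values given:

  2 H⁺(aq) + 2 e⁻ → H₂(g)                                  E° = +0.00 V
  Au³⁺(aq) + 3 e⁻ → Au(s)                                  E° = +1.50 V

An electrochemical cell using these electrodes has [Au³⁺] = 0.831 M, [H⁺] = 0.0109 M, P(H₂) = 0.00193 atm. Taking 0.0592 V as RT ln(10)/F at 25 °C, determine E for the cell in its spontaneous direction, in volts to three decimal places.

+1.534 V

Au³⁺/Au is the cathode (higher E°), H⁺/H₂ the anode: E°cell = +1.50 − (+0.00) = +1.50 V, n = 6.
Overall: 2 Au³⁺(aq) + 3 H₂(g) → 2 Au(s) + 6 H⁺(aq)
Q = [H⁺]^6 / ([Au³⁺]^2·P(H₂)^3); log Q = -3.471.
E = E° − (0.0592/n) log Q = +1.50 − (0.0592/6)(-3.471) = +1.534 V.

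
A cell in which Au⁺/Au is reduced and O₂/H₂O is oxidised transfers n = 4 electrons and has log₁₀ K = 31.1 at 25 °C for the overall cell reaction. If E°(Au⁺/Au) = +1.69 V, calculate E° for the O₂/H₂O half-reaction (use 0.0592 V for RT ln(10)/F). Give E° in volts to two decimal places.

+1.23 V

E°cell = (0.0592/n)·log K = (0.0592/4)(31.1) = +0.460 V.
Since Au⁺/Au is the cathode and O₂/H₂O the anode, E°cell = E°(Au⁺/Au) − E°(O₂/H₂O).
So E°(O₂/H₂O) = E°(Au⁺/Au) − E°cell = (+1.69) − (+0.460) = +1.23 V.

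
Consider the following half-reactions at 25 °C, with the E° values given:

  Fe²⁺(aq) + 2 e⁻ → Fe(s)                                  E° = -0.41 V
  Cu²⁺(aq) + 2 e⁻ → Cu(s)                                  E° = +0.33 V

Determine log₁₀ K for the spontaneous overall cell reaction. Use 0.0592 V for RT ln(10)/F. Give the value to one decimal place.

25.0

Cathode: Cu²⁺/Cu; anode: Fe²⁺/Fe. E°cell = +0.74 V, n = 2.
log K = nE°cell / 0.0592 = (2)(+0.74) / 0.0592 = 25.0.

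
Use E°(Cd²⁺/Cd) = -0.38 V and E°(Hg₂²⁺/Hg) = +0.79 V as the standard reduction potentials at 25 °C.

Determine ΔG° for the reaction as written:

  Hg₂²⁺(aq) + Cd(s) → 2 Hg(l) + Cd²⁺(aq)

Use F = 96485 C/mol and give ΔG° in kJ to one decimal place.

-225.8 kJ

As written, Hg₂²⁺/Hg is reduced (cathode) and Cd²⁺/Cd is oxidised (anode), so E°cell = (+0.79) − (-0.38) = +1.17 V.
Balancing electrons gives n = 2.
ΔG° = −nFE° = −(2)(96485)(+1.17) = -225,775 J = -225.8 kJ.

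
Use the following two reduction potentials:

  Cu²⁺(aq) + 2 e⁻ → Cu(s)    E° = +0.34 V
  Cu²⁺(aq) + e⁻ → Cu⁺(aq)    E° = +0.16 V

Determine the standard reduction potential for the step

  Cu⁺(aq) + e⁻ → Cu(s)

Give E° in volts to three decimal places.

+0.520 V

Sequential free energies add, so n₃E°₃ = n₁E°₁ + n₂E°₂.
With n₃ = 2, and the known step contributing 1×(+0.16) V, the unknown satisfies 1·E° = 2×(+0.34) − 1×(+0.16) = +0.520.
E° = +0.520 / 1 = +0.520 V.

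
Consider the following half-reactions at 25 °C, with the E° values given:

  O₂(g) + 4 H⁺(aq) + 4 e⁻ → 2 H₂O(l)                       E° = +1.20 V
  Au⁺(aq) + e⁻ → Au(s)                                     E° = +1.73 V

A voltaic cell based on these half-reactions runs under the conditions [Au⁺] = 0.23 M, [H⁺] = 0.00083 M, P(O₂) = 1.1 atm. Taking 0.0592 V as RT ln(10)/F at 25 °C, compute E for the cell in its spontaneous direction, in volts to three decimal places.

Au⁺/Au is the cathode (higher E°), O₂/H₂O the anode: E°cell = +1.73 − (+1.20) = +0.53 V, n = 4.
Overall: 4 Au⁺(aq) + 2 H₂O(l) → 4 Au(s) + O₂(g) + 4 H⁺(aq)
Q = P(O₂)·[H⁺]^4 / ([Au⁺]^4); log Q = -9.729.
E = E° − (0.0592/n) log Q = +0.53 − (0.0592/4)(-9.729) = +0.674 V.

+0.674 V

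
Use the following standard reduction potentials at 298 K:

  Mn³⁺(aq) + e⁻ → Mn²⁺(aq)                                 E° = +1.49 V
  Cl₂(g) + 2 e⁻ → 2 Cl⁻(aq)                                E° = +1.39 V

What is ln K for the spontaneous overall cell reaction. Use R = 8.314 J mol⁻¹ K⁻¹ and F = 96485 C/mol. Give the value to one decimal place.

7.8

Cathode: Mn³⁺/Mn²⁺; anode: Cl₂/Cl⁻. E°cell = (+1.49) − (+1.39) = +0.10 V, with n = 2.
ΔG° = −nFE° = −RT ln K, so ln K = nFE°/(RT) = (2)(96485)(+0.10) / ((8.314)(298)) = 7.789.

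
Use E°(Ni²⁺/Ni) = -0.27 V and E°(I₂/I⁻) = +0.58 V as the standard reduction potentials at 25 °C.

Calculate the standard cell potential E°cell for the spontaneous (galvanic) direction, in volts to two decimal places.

+0.85 V

The I₂/I⁻ couple has the higher reduction potential, so it is the cathode; Ni²⁺/Ni is oxidised at the anode.
E°cell = E°(cathode) − E°(anode) = (+0.58) − (-0.27) = +0.85 V.
Since E°cell > 0, the reaction is spontaneous under standard conditions.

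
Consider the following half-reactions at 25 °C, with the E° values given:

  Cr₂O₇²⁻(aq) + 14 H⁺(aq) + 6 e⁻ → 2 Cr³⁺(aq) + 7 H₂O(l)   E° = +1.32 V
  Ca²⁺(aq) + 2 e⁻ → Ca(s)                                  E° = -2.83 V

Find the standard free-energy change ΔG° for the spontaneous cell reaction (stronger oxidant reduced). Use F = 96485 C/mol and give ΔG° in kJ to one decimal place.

-2402.5 kJ

Cr₂O₇²⁻/Cr³⁺ (E° = +1.32 V) is the cathode; Ca²⁺/Ca (E° = -2.83 V) is the anode, so E°cell = +4.15 V.
Balancing electrons gives n = 6 (lcm of 6 and 2).
ΔG° = −nFE° = −(6)(96485)(+4.15) = -2,402,476 J = -2402.5 kJ.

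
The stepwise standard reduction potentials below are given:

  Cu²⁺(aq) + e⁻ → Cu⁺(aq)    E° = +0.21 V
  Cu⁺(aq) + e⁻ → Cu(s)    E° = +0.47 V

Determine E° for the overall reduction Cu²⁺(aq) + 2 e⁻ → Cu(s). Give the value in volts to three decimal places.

Since ΔG° = −nFE° is additive over sequential reductions, n₃E°₃ = n₁E°₁ + n₂E°₂.
E°₃ = (1×+0.21 + 1×+0.47) / 2 = (+0.680) / 2 = +0.340 V.

+0.340 V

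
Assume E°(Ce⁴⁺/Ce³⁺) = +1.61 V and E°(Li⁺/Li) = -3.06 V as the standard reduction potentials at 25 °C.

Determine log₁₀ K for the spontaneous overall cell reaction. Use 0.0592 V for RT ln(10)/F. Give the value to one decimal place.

78.9

Cathode: Ce⁴⁺/Ce³⁺; anode: Li⁺/Li. E°cell = +4.67 V, n = 1.
log K = nE°cell / 0.0592 = (1)(+4.67) / 0.0592 = 78.9.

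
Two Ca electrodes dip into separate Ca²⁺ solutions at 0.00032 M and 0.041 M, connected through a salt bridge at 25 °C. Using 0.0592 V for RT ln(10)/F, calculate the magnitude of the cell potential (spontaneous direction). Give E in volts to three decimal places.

+0.062 V

For a concentration cell E°cell = 0. The 0.041 M side is the cathode (reduction is favoured where [Ca²⁺] is higher).
With n = 2, E = −(0.0592/2) log([Ca²⁺]ₐₙ/[Ca²⁺]꜀ₐₜ) = −(0.0592/2) log(0.00032/0.041) = −(0.0592/2)(-2.108) = +0.062 V.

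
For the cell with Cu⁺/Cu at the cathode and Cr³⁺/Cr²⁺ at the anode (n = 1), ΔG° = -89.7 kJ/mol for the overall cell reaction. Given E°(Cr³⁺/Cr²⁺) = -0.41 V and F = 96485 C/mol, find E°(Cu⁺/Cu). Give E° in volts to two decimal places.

E°cell = −ΔG°/(nF) = −(-89.7×10³)/((1)(96485)) = +0.930 V.
Since Cu⁺/Cu is the cathode and Cr³⁺/Cr²⁺ the anode, E°cell = E°(Cu⁺/Cu) − E°(Cr³⁺/Cr²⁺).
So E°(Cu⁺/Cu) = E°cell + E°(Cr³⁺/Cr²⁺) = +0.930 + (-0.41) = +0.52 V.

+0.52 V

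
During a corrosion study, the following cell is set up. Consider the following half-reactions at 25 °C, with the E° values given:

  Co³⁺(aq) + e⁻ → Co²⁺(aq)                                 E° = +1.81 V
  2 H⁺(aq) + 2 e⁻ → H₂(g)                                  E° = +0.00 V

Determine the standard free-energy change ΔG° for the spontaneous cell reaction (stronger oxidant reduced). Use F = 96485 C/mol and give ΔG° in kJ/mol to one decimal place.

Co³⁺/Co²⁺ (E° = +1.81 V) is the cathode; H⁺/H₂ (E° = +0.00 V) is the anode, so E°cell = +1.81 V.
Balancing electrons gives n = 2 (lcm of 1 and 2).
ΔG° = −nFE° = −(2)(96485)(+1.81) = -349,276 J = -349.3 kJ/mol.

-349.3 kJ/mol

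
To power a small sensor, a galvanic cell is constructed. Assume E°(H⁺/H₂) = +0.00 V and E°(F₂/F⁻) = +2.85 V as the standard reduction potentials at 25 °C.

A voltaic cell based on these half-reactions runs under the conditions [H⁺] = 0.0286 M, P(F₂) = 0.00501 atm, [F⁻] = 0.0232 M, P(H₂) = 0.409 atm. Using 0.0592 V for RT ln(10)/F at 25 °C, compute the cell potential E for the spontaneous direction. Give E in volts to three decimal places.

F₂/F⁻ is the cathode (higher E°), H⁺/H₂ the anode: E°cell = +2.85 − (+0.00) = +2.85 V, n = 2.
Overall: F₂(g) + H₂(g) → 2 F⁻(aq) + 2 H⁺(aq)
Q = [F⁻]^2·[H⁺]^2 / (P(F₂)·P(H₂)); log Q = -3.668.
E = E° − (0.0592/n) log Q = +2.85 − (0.0592/2)(-3.668) = +2.959 V.

+2.959 V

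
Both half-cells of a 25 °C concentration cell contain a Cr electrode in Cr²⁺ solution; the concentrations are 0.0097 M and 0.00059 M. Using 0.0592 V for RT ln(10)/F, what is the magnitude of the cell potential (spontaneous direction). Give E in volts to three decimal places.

For a concentration cell E°cell = 0. The 0.0097 M side is the cathode (reduction is favoured where [Cr²⁺] is higher).
With n = 2, E = −(0.0592/2) log([Cr²⁺]ₐₙ/[Cr²⁺]꜀ₐₜ) = −(0.0592/2) log(0.00059/0.0097) = −(0.0592/2)(-1.216) = +0.036 V.

+0.036 V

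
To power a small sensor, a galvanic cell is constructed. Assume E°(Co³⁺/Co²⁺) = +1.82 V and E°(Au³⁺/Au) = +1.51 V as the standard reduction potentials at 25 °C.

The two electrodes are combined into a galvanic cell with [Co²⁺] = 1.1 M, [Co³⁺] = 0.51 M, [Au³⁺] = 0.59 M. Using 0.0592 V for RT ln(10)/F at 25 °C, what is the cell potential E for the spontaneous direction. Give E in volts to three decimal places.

Co³⁺/Co²⁺ is the cathode (higher E°), Au³⁺/Au the anode: E°cell = +1.82 − (+1.51) = +0.31 V, n = 3.
Overall: 3 Co³⁺(aq) + Au(s) → 3 Co²⁺(aq) + Au³⁺(aq)
Q = [Co²⁺]^3·[Au³⁺] / ([Co³⁺]^3); log Q = 0.772.
E = E° − (0.0592/n) log Q = +0.31 − (0.0592/3)(0.772) = +0.295 V.

+0.295 V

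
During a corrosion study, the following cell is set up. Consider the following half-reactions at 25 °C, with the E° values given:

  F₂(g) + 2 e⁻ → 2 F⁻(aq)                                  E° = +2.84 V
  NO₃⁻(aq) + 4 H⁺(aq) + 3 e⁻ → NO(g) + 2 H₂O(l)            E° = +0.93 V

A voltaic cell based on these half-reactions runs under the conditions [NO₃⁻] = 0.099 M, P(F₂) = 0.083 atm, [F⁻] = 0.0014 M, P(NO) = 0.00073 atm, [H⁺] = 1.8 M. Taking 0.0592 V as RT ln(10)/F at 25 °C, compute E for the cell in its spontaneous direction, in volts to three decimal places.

+1.985 V

F₂/F⁻ is the cathode (higher E°), NO₃⁻/NO the anode: E°cell = +2.84 − (+0.93) = +1.91 V, n = 6.
Overall: 3 F₂(g) + 2 NO(g) + 4 H₂O(l) → 6 F⁻(aq) + 2 NO₃⁻(aq) + 8 H⁺(aq)
Q = [F⁻]^6·[NO₃⁻]^2·[H⁺]^8 / (P(F₂)^3·P(NO)^2); log Q = -7.574.
E = E° − (0.0592/n) log Q = +1.91 − (0.0592/6)(-7.574) = +1.985 V.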